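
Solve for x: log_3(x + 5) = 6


Convert to exponential form: x + 5 = 3^6 = 729
x = 729 - 5 = 724
Check: log_3(724 + 5) = log_3(729) = log_3(729) = 6 ✓

x = 724


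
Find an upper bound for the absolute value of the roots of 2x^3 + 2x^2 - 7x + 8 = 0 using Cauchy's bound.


Cauchy's bound: all roots r satisfy |r| <= 1 + max(|a_i/a_n|) for i = 0,...,n-1
where a_n is the leading coefficient.

Coefficients: [2, 2, -7, 8]
Leading coefficient a_n = 2
Ratios |a_i/a_n|: 1, 7/2, 4
Maximum ratio: 4
Cauchy's bound: |r| <= 1 + 4 = 5

Upper bound = 5


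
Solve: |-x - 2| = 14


An absolute value equation |expr| = 14 gives two cases:
Case 1: -x - 2 = 14
  -x = 16, so x = -16
Case 2: -x - 2 = -14
  -x = -12, so x = 12

x = -16, x = 12


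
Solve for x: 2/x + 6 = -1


Subtract 6 from both sides: 2/x = -7
Multiply both sides by x: 2 = -7 * x
Divide by -7: x = -2/7

x = -2/7


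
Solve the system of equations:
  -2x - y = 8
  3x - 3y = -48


Using Cramer's rule:
Determinant D = (-2)(-3) - (3)(-1) = 6 + 3 = 9
Dx = (8)(-3) - (-48)(-1) = -24 - 48 = -72
Dy = (-2)(-48) - (3)(8) = 96 - 24 = 72
x = Dx/D = -72/9 = -8
y = Dy/D = 72/9 = 8

x = -8, y = 8


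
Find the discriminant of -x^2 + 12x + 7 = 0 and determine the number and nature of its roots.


For ax^2 + bx + c = 0, discriminant D = b^2 - 4ac
Here a = -1, b = 12, c = 7
D = (12)^2 - 4(-1)(7) = 144 + 28 = 172

D = 172 > 0 but not a perfect square
The equation has 2 distinct real irrational roots.

Discriminant = 172, 2 distinct real irrational roots


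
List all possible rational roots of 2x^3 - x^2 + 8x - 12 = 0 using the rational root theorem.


Rational root theorem: possible roots are ±p/q where:
  p divides the constant term (-12): p ∈ {1, 2, 3, 4, 6, 12}
  q divides the leading coefficient (2): q ∈ {1, 2}

All possible rational roots: -12, -6, -4, -3, -2, -3/2, -1, -1/2, 1/2, 1, 3/2, 2, 3, 4, 6, 12

-12, -6, -4, -3, -2, -3/2, -1, -1/2, 1/2, 1, 3/2, 2, 3, 4, 6, 12


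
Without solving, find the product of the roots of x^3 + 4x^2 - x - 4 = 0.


By Vieta's formulas for x^3 + bx^2 + cx + d = 0:
  r1 + r2 + r3 = -b/a = -4
  r1*r2 + r1*r3 + r2*r3 = c/a = -1
  r1*r2*r3 = -d/a = 4


Product = 4


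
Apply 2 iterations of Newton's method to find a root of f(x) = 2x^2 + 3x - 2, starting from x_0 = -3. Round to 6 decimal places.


Newton's method: x_(n+1) = x_n - f(x_n)/f'(x_n)
f(x) = 2x^2 + 3x - 2
f'(x) = 4x + 3

Iteration 1:
  f(-3.000000) = 7.000000
  f'(-3.000000) = -9.000000
  x_1 = -3.000000 - (7.000000)/(-9.000000) = -2.222222

Iteration 2:
  f(-2.222222) = 1.209877
  f'(-2.222222) = -5.888889
  x_2 = -2.222222 - (1.209877)/(-5.888889) = -2.016771

x_2 = -2.016771


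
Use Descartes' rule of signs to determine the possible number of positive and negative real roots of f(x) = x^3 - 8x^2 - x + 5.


Descartes' rule of signs:

For positive roots, count sign changes in f(x) = x^3 - 8x^2 - x + 5:
Signs of coefficients: +, -, -, +
Number of sign changes: 2
Possible positive real roots: 2, 0

For negative roots, examine f(-x) = -x^3 - 8x^2 + x + 5:
Signs of coefficients: -, -, +, +
Number of sign changes: 1
Possible negative real roots: 1

Positive roots: 2 or 0; Negative roots: 1


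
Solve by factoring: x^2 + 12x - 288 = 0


We need two numbers that multiply to -288 and add to 12.
Those numbers are -12 and 24 (since (-12) * 24 = -288 and (-12) + 24 = 12).
So x^2 + 12x - 288 = (x - 12)(x + 24) = 0
Setting each factor to zero: x = 12 or x = -24

x = -24, x = 12


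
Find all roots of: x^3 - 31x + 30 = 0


Let p(x) = x^3 - 31x + 30. By the rational root theorem (leading coefficient 1), any rational root is an integer divisor of 30: try ±1, ±2, ... in turn.
Test x = 1: value = 0 ✓, so (x - 1) is a factor.
Synthetic division by (x - 1): bring down 1; 1(1) + 0 = 1; 1(1) - 31 = -30; (-30)(1) + 30 = 0 → quotient x^2 + x - 30, remainder 0.
Solve the quadratic x^2 + x - 30 = 0: discriminant = 1^2 - 4(1)(-30) = 1 + 120 = 121.
sqrt(121) = 11, so x = (-1 ± 11)/2: x = 5 or x = -6.
Collecting all roots found:

x = -6, x = 1, x = 5


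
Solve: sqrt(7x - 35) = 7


Square both sides: 7x - 35 = 7^2 = 49
7x = 49 + 35 = 84
x = 12
Check: sqrt(7*12 - 35) = sqrt(49) = 7 ✓

x = 12


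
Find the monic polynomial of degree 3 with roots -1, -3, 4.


A monic polynomial with roots -1, -3, 4 is:
p(x) = (x + 1)(x + 3)(x - 4)
After multiplying by (x + 1): x + 1
After multiplying by (x + 3): x^2 + 4x + 3
After multiplying by (x - 4): x^3 - 13x - 12

x^3 - 13x - 12


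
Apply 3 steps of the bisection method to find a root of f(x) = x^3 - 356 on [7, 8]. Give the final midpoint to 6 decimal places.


f(x) = x^3 - 356
f(7) = -13 < 0
f(8) = 156 > 0

Step 1: midpoint = (7.000000 + 8.000000)/2 = 7.500000
  f(7.500000) = 65.875000
  f(mid) > 0, so root is in [7.000000, 7.500000]

Step 2: midpoint = (7.000000 + 7.500000)/2 = 7.250000
  f(7.250000) = 25.078125
  f(mid) > 0, so root is in [7.000000, 7.250000]

Step 3: midpoint = (7.000000 + 7.250000)/2 = 7.125000
  f(7.125000) = 5.705078
  f(mid) > 0, so root is in [7.000000, 7.125000]

midpoint = 7.125000


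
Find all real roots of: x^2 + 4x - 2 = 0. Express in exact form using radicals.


Using the quadratic formula: x = (-b ± sqrt(b^2 - 4ac)) / (2a)
Here a = 1, b = 4, c = -2
Discriminant = b^2 - 4ac = 4^2 - 4(1)(-2) = 16 + 8 = 24
Since discriminant = 24 > 0, there are two real roots.
x = (-4 ± 2*sqrt(6)) / 2
Simplifying: x = -2 ± sqrt(6)
Numerically: x ≈ 0.4495 or x ≈ -4.4495

x = -2 + sqrt(6) or x = -2 - sqrt(6)


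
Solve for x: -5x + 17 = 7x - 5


Starting with: -5x + 17 = 7x - 5
Move all x terms to left: (-5 - 7)x = -5 - 17
Simplify: -12x = -22
Divide both sides by -12: x = 11/6

x = 11/6


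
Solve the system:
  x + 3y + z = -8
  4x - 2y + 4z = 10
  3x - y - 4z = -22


Using Cramer's rule. Expand each determinant along the first row.
D  = 1*[(-2)*(-4) - 4*(-1)] - 3*[4*(-4) - 4*3] + 1*[4*(-1) - (-2)*3]
  = 1*(12) - 3*(-28) + 1*(2) = 98
Dx = (-8)*[(-2)*(-4) - 4*(-1)] - 3*[10*(-4) - 4*(-22)] + 1*[10*(-1) - (-2)*(-22)]
  = (-8)*(12) - 3*(48) + 1*(-54) = -294
Dy = 1*[10*(-4) - 4*(-22)] - (-8)*[4*(-4) - 4*3] + 1*[4*(-22) - 10*3]
  = 1*(48) - (-8)*(-28) + 1*(-118) = -294
Dz = 1*[(-2)*(-22) - 10*(-1)] - 3*[4*(-22) - 10*3] + (-8)*[4*(-1) - (-2)*3]
  = 1*(54) - 3*(-118) + (-8)*(2) = 392
x = Dx/D = -294/98 = -3, y = Dy/D = -294/98 = -3, z = Dz/D = 392/98 = 4
Check eq1: (1)(-3) + (3)(-3) + (1)(4) = -8 = -8 ✓
Check eq2: (4)(-3) + (-2)(-3) + (4)(4) = 10 = 10 ✓
Check eq3: (3)(-3) + (-1)(-3) + (-4)(4) = -22 = -22 ✓

x = -3, y = -3, z = 4


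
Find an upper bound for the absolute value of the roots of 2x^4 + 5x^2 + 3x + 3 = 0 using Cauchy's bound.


Cauchy's bound: all roots r satisfy |r| <= 1 + max(|a_i/a_n|) for i = 0,...,n-1
where a_n is the leading coefficient.

Coefficients: [2, 0, 5, 3, 3]
Leading coefficient a_n = 2
Ratios |a_i/a_n|: 0, 5/2, 3/2, 3/2
Maximum ratio: 5/2
Cauchy's bound: |r| <= 1 + 5/2 = 7/2

Upper bound = 7/2


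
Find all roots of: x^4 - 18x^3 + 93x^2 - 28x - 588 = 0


Let p(x) = x^4 - 18x^3 + 93x^2 - 28x - 588. By the rational root theorem (leading coefficient 1), any rational root is an integer divisor of 588: try ±1, ±2, ... in turn.
Test x = 1: value = -540 ≠ 0.
Test x = -1: value = -448 ≠ 0.
Test x = 2: value = -400 ≠ 0.
Test x = -2: value = 0 ✓, so (x + 2) is a factor.
Synthetic division by (x + 2): bring down 1; 1(-2) - 18 = -20; (-20)(-2) + 93 = 133; 133(-2) - 28 = -294; (-294)(-2) - 588 = 0 → quotient x^3 - 20x^2 + 133x - 294, remainder 0.
Continue with the quotient x^3 - 20x^2 + 133x - 294 (candidates must divide 294; re-test x = -2 first in case it repeats).
Test x = -2: value = -648 ≠ 0.
Test x = 3: value = -48 ≠ 0.
Test x = -3: value = -900 ≠ 0.
Test x = 6: value = 0 ✓, so (x - 6) is a factor.
Synthetic division by (x - 6): bring down 1; 1(6) - 20 = -14; (-14)(6) + 133 = 49; 49(6) - 294 = 0 → quotient x^2 - 14x + 49, remainder 0.
Solve the quadratic x^2 - 14x + 49 = 0: discriminant = (-14)^2 - 4(1)(49) = 196 - 196 = 0.
Discriminant = 0, so a double root: x = 14/2 = 7.
Collecting all roots found:

x = -2, x = 6, x = 7 (multiplicity 2)


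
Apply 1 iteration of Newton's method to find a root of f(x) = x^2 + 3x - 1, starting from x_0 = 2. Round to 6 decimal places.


Newton's method: x_(n+1) = x_n - f(x_n)/f'(x_n)
f(x) = x^2 + 3x - 1
f'(x) = 2x + 3

Iteration 1:
  f(2.000000) = 9.000000
  f'(2.000000) = 7.000000
  x_1 = 2.000000 - (9.000000)/(7.000000) = 0.714286

x_1 = 0.714286


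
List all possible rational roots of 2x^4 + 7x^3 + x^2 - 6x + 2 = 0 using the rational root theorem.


Rational root theorem: possible roots are ±p/q where:
  p divides the constant term (2): p ∈ {1, 2}
  q divides the leading coefficient (2): q ∈ {1, 2}

All possible rational roots: -2, -1, -1/2, 1/2, 1, 2

-2, -1, -1/2, 1/2, 1, 2


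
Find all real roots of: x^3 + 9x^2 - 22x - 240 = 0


Let p(x) = x^3 + 9x^2 - 22x - 240. By the rational root theorem (leading coefficient 1), any rational root is an integer divisor of 240: try ±1, ±2, ... in turn.
Test x = 1: value = -252 ≠ 0.
Test x = -1: value = -210 ≠ 0.
Test x = 2: value = -240 ≠ 0.
Test x = -2: value = -168 ≠ 0.
Test x = 3: value = -198 ≠ 0.
Test x = -3: value = -120 ≠ 0.
Test x = 4: value = -120 ≠ 0.
Test x = -4: value = -72 ≠ 0.
Test x = 5: value = 0 ✓, so (x - 5) is a factor.
Synthetic division by (x - 5): bring down 1; 1(5) + 9 = 14; 14(5) - 22 = 48; 48(5) - 240 = 0 → quotient x^2 + 14x + 48, remainder 0.
Solve the quadratic x^2 + 14x + 48 = 0: discriminant = 14^2 - 4(1)(48) = 196 - 192 = 4.
sqrt(4) = 2, so x = (-14 ± 2)/2: x = -6 or x = -8.

x = -8, x = -6, x = 5


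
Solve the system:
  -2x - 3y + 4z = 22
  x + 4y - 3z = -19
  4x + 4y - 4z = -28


Using Cramer's rule. Expand each determinant along the first row.
D  = (-2)*[4*(-4) - (-3)*4] - (-3)*[1*(-4) - (-3)*4] + 4*[1*4 - 4*4]
  = (-2)*(-4) - (-3)*(8) + 4*(-12) = -16
Dx = 22*[4*(-4) - (-3)*4] - (-3)*[(-19)*(-4) - (-3)*(-28)] + 4*[(-19)*4 - 4*(-28)]
  = 22*(-4) - (-3)*(-8) + 4*(36) = 32
Dy = (-2)*[(-19)*(-4) - (-3)*(-28)] - 22*[1*(-4) - (-3)*4] + 4*[1*(-28) - (-19)*4]
  = (-2)*(-8) - 22*(8) + 4*(48) = 32
Dz = (-2)*[4*(-28) - (-19)*4] - (-3)*[1*(-28) - (-19)*4] + 22*[1*4 - 4*4]
  = (-2)*(-36) - (-3)*(48) + 22*(-12) = -48
x = Dx/D = 32/-16 = -2, y = Dy/D = 32/-16 = -2, z = Dz/D = -48/-16 = 3
Check eq1: (-2)(-2) + (-3)(-2) + (4)(3) = 22 = 22 ✓
Check eq2: (1)(-2) + (4)(-2) + (-3)(3) = -19 = -19 ✓
Check eq3: (4)(-2) + (4)(-2) + (-4)(3) = -28 = -28 ✓

x = -2, y = -2, z = 3


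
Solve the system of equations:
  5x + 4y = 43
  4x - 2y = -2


Using Cramer's rule:
Determinant D = (5)(-2) - (4)(4) = -10 - 16 = -26
Dx = (43)(-2) - (-2)(4) = -86 + 8 = -78
Dy = (5)(-2) - (4)(43) = -10 - 172 = -182
x = Dx/D = -78/-26 = 3
y = Dy/D = -182/-26 = 7

x = 3, y = 7


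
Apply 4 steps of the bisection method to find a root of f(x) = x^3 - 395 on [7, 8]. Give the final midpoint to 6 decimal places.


f(x) = x^3 - 395
f(7) = -52 < 0
f(8) = 117 > 0

Step 1: midpoint = (7.000000 + 8.000000)/2 = 7.500000
  f(7.500000) = 26.875000
  f(mid) > 0, so root is in [7.000000, 7.500000]

Step 2: midpoint = (7.000000 + 7.500000)/2 = 7.250000
  f(7.250000) = -13.921875
  f(mid) < 0, so root is in [7.250000, 7.500000]

Step 3: midpoint = (7.250000 + 7.500000)/2 = 7.375000
  f(7.375000) = 6.130859
  f(mid) > 0, so root is in [7.250000, 7.375000]

Step 4: midpoint = (7.250000 + 7.375000)/2 = 7.312500
  f(7.312500) = -3.981201
  f(mid) < 0, so root is in [7.312500, 7.375000]

midpoint = 7.312500


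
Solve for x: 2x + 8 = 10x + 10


Starting with: 2x + 8 = 10x + 10
Move all x terms to left: (2 - 10)x = 10 - 8
Simplify: -8x = 2
Divide both sides by -8: x = -1/4

x = -1/4


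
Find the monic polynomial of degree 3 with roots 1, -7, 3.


A monic polynomial with roots 1, -7, 3 is:
p(x) = (x - 1)(x + 7)(x - 3)
After multiplying by (x - 1): x - 1
After multiplying by (x + 7): x^2 + 6x - 7
After multiplying by (x - 3): x^3 + 3x^2 - 25x + 21

x^3 + 3x^2 - 25x + 21


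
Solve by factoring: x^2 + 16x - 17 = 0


We need two numbers that multiply to -17 and add to 16.
Those numbers are 17 and -1 (since 17 * (-1) = -17 and 17 + (-1) = 16).
So x^2 + 16x - 17 = (x + 17)(x - 1) = 0
Setting each factor to zero: x = -17 or x = 1

x = -17, x = 1


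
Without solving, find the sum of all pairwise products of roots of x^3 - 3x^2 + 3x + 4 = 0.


By Vieta's formulas for x^3 + bx^2 + cx + d = 0:
  r1 + r2 + r3 = -b/a = 3
  r1*r2 + r1*r3 + r2*r3 = c/a = 3
  r1*r2*r3 = -d/a = -4


Sum of pairwise products = 3


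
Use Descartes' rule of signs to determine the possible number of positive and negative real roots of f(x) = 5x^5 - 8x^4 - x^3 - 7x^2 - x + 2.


Descartes' rule of signs:

For positive roots, count sign changes in f(x) = 5x^5 - 8x^4 - x^3 - 7x^2 - x + 2:
Signs of coefficients: +, -, -, -, -, +
Number of sign changes: 2
Possible positive real roots: 2, 0

For negative roots, examine f(-x) = -5x^5 - 8x^4 + x^3 - 7x^2 + x + 2:
Signs of coefficients: -, -, +, -, +, +
Number of sign changes: 3
Possible negative real roots: 3, 1

Positive roots: 2 or 0; Negative roots: 3 or 1


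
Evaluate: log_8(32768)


We need the exponent such that 8^? = 32768
8^5 = 32768
Therefore log_8(32768) = 5

5


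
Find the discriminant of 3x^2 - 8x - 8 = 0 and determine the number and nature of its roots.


For ax^2 + bx + c = 0, discriminant D = b^2 - 4ac
Here a = 3, b = -8, c = -8
D = (-8)^2 - 4(3)(-8) = 64 + 96 = 160

D = 160 > 0 but not a perfect square
The equation has 2 distinct real irrational roots.

Discriminant = 160, 2 distinct real irrational roots


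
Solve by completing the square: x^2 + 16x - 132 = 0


Start: x^2 + 16x - 132 = 0
Move constant: x^2 + 16x = 132
Half of 16 is 8, squared is 64
Add 64 to both sides: x^2 + 16x + 64 = 196
(x + 8)^2 = 196
x + 8 = ±14
x = -8 + 14 = 6 or x = -8 - 14 = -22

x = -22, x = 6


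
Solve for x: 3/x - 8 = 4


Subtract -8 from both sides: 3/x = 12
Multiply both sides by x: 3 = 12 * x
Divide by 12: x = 1/4

x = 1/4


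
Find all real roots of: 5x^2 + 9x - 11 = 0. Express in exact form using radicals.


Using the quadratic formula: x = (-b ± sqrt(b^2 - 4ac)) / (2a)
Here a = 5, b = 9, c = -11
Discriminant = b^2 - 4ac = 9^2 - 4(5)(-11) = 81 + 220 = 301
Since discriminant = 301 > 0, there are two real roots.
x = (-9 ± sqrt(301)) / 10
Numerically: x ≈ 0.8349 or x ≈ -2.6349

x = (-9 + sqrt(301)) / 10 or x = (-9 - sqrt(301)) / 10


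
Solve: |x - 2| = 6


An absolute value equation |expr| = 6 gives two cases:
Case 1: x - 2 = 6
  x = 8, so x = 8
Case 2: x - 2 = -6
  x = -4, so x = -4

x = -4, x = 8


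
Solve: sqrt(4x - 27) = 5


Square both sides: 4x - 27 = 5^2 = 25
4x = 25 + 27 = 52
x = 13
Check: sqrt(4*13 - 27) = sqrt(25) = 5 ✓

x = 13


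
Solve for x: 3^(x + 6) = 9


Express both sides with the same base.
9 = 3^2
Since the bases match, equate exponents: x + 6 = 2
So x = 2 - (6) = -4

x = -4


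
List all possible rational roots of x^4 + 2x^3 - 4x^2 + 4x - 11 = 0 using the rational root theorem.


Rational root theorem: possible roots are ±p/q where:
  p divides the constant term (-11): p ∈ {1, 11}
  q divides the leading coefficient (1): q ∈ {1}

All possible rational roots: -11, -1, 1, 11

-11, -1, 1, 11


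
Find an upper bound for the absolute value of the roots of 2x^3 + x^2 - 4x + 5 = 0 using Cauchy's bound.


Cauchy's bound: all roots r satisfy |r| <= 1 + max(|a_i/a_n|) for i = 0,...,n-1
where a_n is the leading coefficient.

Coefficients: [2, 1, -4, 5]
Leading coefficient a_n = 2
Ratios |a_i/a_n|: 1/2, 2, 5/2
Maximum ratio: 5/2
Cauchy's bound: |r| <= 1 + 5/2 = 7/2

Upper bound = 7/2


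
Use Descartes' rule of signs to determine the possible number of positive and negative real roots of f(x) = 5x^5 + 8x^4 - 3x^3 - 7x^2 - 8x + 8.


Descartes' rule of signs:

For positive roots, count sign changes in f(x) = 5x^5 + 8x^4 - 3x^3 - 7x^2 - 8x + 8:
Signs of coefficients: +, +, -, -, -, +
Number of sign changes: 2
Possible positive real roots: 2, 0

For negative roots, examine f(-x) = -5x^5 + 8x^4 + 3x^3 - 7x^2 + 8x + 8:
Signs of coefficients: -, +, +, -, +, +
Number of sign changes: 3
Possible negative real roots: 3, 1

Positive roots: 2 or 0; Negative roots: 3 or 1


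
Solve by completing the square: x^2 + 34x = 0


Start: x^2 + 34x + 0 = 0
Move constant: x^2 + 34x = 0
Half of 34 is 17, squared is 289
Add 289 to both sides: x^2 + 34x + 289 = 289
(x + 17)^2 = 289
x + 17 = ±17
x = -17 + 17 = 0 or x = -17 - 17 = -34

x = -34, x = 0


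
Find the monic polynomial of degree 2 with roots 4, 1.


A monic polynomial with roots 4, 1 is:
p(x) = (x - 4)(x - 1)
After multiplying by (x - 4): x - 4
After multiplying by (x - 1): x^2 - 5x + 4

x^2 - 5x + 4


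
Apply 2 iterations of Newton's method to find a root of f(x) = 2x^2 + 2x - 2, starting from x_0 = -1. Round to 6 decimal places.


Newton's method: x_(n+1) = x_n - f(x_n)/f'(x_n)
f(x) = 2x^2 + 2x - 2
f'(x) = 4x + 2

Iteration 1:
  f(-1.000000) = -2.000000
  f'(-1.000000) = -2.000000
  x_1 = -1.000000 - (-2.000000)/(-2.000000) = -2.000000

Iteration 2:
  f(-2.000000) = 2.000000
  f'(-2.000000) = -6.000000
  x_2 = -2.000000 - (2.000000)/(-6.000000) = -1.666667

x_2 = -1.666667


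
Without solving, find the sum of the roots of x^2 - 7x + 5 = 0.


By Vieta's formulas for ax^2 + bx + c = 0:
  Sum of roots = -b/a
  Product of roots = c/a

Here a = 1, b = -7, c = 5
Sum = -(-7)/1 = 7
Product = 5/1 = 5

Sum = 7


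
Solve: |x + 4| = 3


An absolute value equation |expr| = 3 gives two cases:
Case 1: x + 4 = 3
  x = -1, so x = -1
Case 2: x + 4 = -3
  x = -7, so x = -7

x = -7, x = -1


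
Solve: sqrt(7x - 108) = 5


Square both sides: 7x - 108 = 5^2 = 25
7x = 25 + 108 = 133
x = 19
Check: sqrt(7*19 - 108) = sqrt(25) = 5 ✓

x = 19


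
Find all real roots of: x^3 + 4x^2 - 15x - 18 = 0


Let p(x) = x^3 + 4x^2 - 15x - 18. By the rational root theorem (leading coefficient 1), any rational root is an integer divisor of 18: try ±1, ±2, ... in turn.
Test x = 1: value = -28 ≠ 0.
Test x = -1: value = 0 ✓, so (x + 1) is a factor.
Synthetic division by (x + 1): bring down 1; 1(-1) + 4 = 3; 3(-1) - 15 = -18; (-18)(-1) - 18 = 0 → quotient x^2 + 3x - 18, remainder 0.
Solve the quadratic x^2 + 3x - 18 = 0: discriminant = 3^2 - 4(1)(-18) = 9 + 72 = 81.
sqrt(81) = 9, so x = (-3 ± 9)/2: x = 3 or x = -6.

x = -6, x = -1, x = 3


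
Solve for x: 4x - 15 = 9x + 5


Starting with: 4x - 15 = 9x + 5
Move all x terms to left: (4 - 9)x = 5 + 15
Simplify: -5x = 20
Divide both sides by -5: x = -4

x = -4


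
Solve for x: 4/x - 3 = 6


Subtract -3 from both sides: 4/x = 9
Multiply both sides by x: 4 = 9 * x
Divide by 9: x = 4/9

x = 4/9


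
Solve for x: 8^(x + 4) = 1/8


Express both sides with the same base.
1/8 = 8^(-1)
Since the bases match, equate exponents: x + 4 = -1
So x = -1 - (4) = -5

x = -5


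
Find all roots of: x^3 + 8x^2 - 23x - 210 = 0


Let p(x) = x^3 + 8x^2 - 23x - 210. By the rational root theorem (leading coefficient 1), any rational root is an integer divisor of 210: try ±1, ±2, ... in turn.
Test x = 1: value = -224 ≠ 0.
Test x = -1: value = -180 ≠ 0.
Test x = 2: value = -216 ≠ 0.
Test x = -2: value = -140 ≠ 0.
Test x = 3: value = -180 ≠ 0.
Test x = -3: value = -96 ≠ 0.
Test x = 5: value = 0 ✓, so (x - 5) is a factor.
Synthetic division by (x - 5): bring down 1; 1(5) + 8 = 13; 13(5) - 23 = 42; 42(5) - 210 = 0 → quotient x^2 + 13x + 42, remainder 0.
Solve the quadratic x^2 + 13x + 42 = 0: discriminant = 13^2 - 4(1)(42) = 169 - 168 = 1.
sqrt(1) = 1, so x = (-13 ± 1)/2: x = -6 or x = -7.
Collecting all roots found:

x = -7, x = -6, x = 5


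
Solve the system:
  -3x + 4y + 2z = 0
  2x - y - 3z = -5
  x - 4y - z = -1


Using Cramer's rule. Expand each determinant along the first row.
D  = (-3)*[(-1)*(-1) - (-3)*(-4)] - 4*[2*(-1) - (-3)*1] + 2*[2*(-4) - (-1)*1]
  = (-3)*(-11) - 4*(1) + 2*(-7) = 15
Dx = 0*[(-1)*(-1) - (-3)*(-4)] - 4*[(-5)*(-1) - (-3)*(-1)] + 2*[(-5)*(-4) - (-1)*(-1)]
  = 0*(-11) - 4*(2) + 2*(19) = 30
Dy = (-3)*[(-5)*(-1) - (-3)*(-1)] - 0*[2*(-1) - (-3)*1] + 2*[2*(-1) - (-5)*1]
  = (-3)*(2) - 0*(1) + 2*(3) = 0
Dz = (-3)*[(-1)*(-1) - (-5)*(-4)] - 4*[2*(-1) - (-5)*1] + 0*[2*(-4) - (-1)*1]
  = (-3)*(-19) - 4*(3) + 0*(-7) = 45
x = Dx/D = 30/15 = 2, y = Dy/D = 0/15 = 0, z = Dz/D = 45/15 = 3
Check eq1: (-3)(2) + (4)(0) + (2)(3) = 0 = 0 ✓
Check eq2: (2)(2) + (-1)(0) + (-3)(3) = -5 = -5 ✓
Check eq3: (1)(2) + (-4)(0) + (-1)(3) = -1 = -1 ✓

x = 2, y = 0, z = 3


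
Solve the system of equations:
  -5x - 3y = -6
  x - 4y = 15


Using Cramer's rule:
Determinant D = (-5)(-4) - (1)(-3) = 20 + 3 = 23
Dx = (-6)(-4) - (15)(-3) = 24 + 45 = 69
Dy = (-5)(15) - (1)(-6) = -75 + 6 = -69
x = Dx/D = 69/23 = 3
y = Dy/D = -69/23 = -3

x = 3, y = -3


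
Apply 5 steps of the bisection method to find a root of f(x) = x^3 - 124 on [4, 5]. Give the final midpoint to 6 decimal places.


f(x) = x^3 - 124
f(4) = -60 < 0
f(5) = 1 > 0

Step 1: midpoint = (4.000000 + 5.000000)/2 = 4.500000
  f(4.500000) = -32.875000
  f(mid) < 0, so root is in [4.500000, 5.000000]

Step 2: midpoint = (4.500000 + 5.000000)/2 = 4.750000
  f(4.750000) = -16.828125
  f(mid) < 0, so root is in [4.750000, 5.000000]

Step 3: midpoint = (4.750000 + 5.000000)/2 = 4.875000
  f(4.875000) = -8.142578
  f(mid) < 0, so root is in [4.875000, 5.000000]

Step 4: midpoint = (4.875000 + 5.000000)/2 = 4.937500
  f(4.937500) = -3.629150
  f(mid) < 0, so root is in [4.937500, 5.000000]

Step 5: midpoint = (4.937500 + 5.000000)/2 = 4.968750
  f(4.968750) = -1.329132
  f(mid) < 0, so root is in [4.968750, 5.000000]

midpoint = 4.968750


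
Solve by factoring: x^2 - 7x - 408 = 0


We need two numbers that multiply to -408 and add to -7.
Those numbers are 17 and -24 (since 17 * (-24) = -408 and 17 + (-24) = -7).
So x^2 - 7x - 408 = (x + 17)(x - 24) = 0
Setting each factor to zero: x = -17 or x = 24

x = -17, x = 24


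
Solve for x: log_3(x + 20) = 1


Convert to exponential form: x + 20 = 3^1 = 3
x = 3 - 20 = -17
Check: log_3(-17 + 20) = log_3(3) = log_3(3) = 1 ✓

x = -17


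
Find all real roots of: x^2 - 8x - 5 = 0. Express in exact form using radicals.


Using the quadratic formula: x = (-b ± sqrt(b^2 - 4ac)) / (2a)
Here a = 1, b = -8, c = -5
Discriminant = b^2 - 4ac = (-8)^2 - 4(1)(-5) = 64 + 20 = 84
Since discriminant = 84 > 0, there are two real roots.
x = (8 ± 2*sqrt(21)) / 2
Simplifying: x = 4 ± sqrt(21)
Numerically: x ≈ 8.5826 or x ≈ -0.5826

x = 4 + sqrt(21) or x = 4 - sqrt(21)


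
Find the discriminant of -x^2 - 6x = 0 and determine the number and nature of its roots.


For ax^2 + bx + c = 0, discriminant D = b^2 - 4ac
Here a = -1, b = -6, c = 0
D = (-6)^2 - 4(-1)(0) = 36 - 0 = 36

D = 36 > 0 and is a perfect square (sqrt = 6)
The equation has 2 distinct real rational roots.

Discriminant = 36, 2 distinct real rational roots


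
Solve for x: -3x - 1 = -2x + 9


Starting with: -3x - 1 = -2x + 9
Move all x terms to left: (-3 + 2)x = 9 + 1
Simplify: -x = 10
Divide both sides by -1: x = -10

x = -10


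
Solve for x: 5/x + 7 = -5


Subtract 7 from both sides: 5/x = -12
Multiply both sides by x: 5 = -12 * x
Divide by -12: x = -5/12

x = -5/12


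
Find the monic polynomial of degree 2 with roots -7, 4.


A monic polynomial with roots -7, 4 is:
p(x) = (x + 7)(x - 4)
After multiplying by (x + 7): x + 7
After multiplying by (x - 4): x^2 + 3x - 28

x^2 + 3x - 28


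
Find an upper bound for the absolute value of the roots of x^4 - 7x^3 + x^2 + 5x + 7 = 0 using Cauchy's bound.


Cauchy's bound: all roots r satisfy |r| <= 1 + max(|a_i/a_n|) for i = 0,...,n-1
where a_n is the leading coefficient.

Coefficients: [1, -7, 1, 5, 7]
Leading coefficient a_n = 1
Ratios |a_i/a_n|: 7, 1, 5, 7
Maximum ratio: 7
Cauchy's bound: |r| <= 1 + 7 = 8

Upper bound = 8


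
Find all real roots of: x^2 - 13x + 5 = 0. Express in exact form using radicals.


Using the quadratic formula: x = (-b ± sqrt(b^2 - 4ac)) / (2a)
Here a = 1, b = -13, c = 5
Discriminant = b^2 - 4ac = (-13)^2 - 4(1)(5) = 169 - 20 = 149
Since discriminant = 149 > 0, there are two real roots.
x = (13 ± sqrt(149)) / 2
Numerically: x ≈ 12.6033 or x ≈ 0.3967

x = (13 + sqrt(149)) / 2 or x = (13 - sqrt(149)) / 2


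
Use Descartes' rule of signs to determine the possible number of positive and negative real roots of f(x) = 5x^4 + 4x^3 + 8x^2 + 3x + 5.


Descartes' rule of signs:

For positive roots, count sign changes in f(x) = 5x^4 + 4x^3 + 8x^2 + 3x + 5:
Signs of coefficients: +, +, +, +, +
Number of sign changes: 0
Possible positive real roots: 0

For negative roots, examine f(-x) = 5x^4 - 4x^3 + 8x^2 - 3x + 5:
Signs of coefficients: +, -, +, -, +
Number of sign changes: 4
Possible negative real roots: 4, 2, 0

Positive roots: 0; Negative roots: 4 or 2 or 0


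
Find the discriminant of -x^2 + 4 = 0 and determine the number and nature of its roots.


For ax^2 + bx + c = 0, discriminant D = b^2 - 4ac
Here a = -1, b = 0, c = 4
D = (0)^2 - 4(-1)(4) = 0 + 16 = 16

D = 16 > 0 and is a perfect square (sqrt = 4)
The equation has 2 distinct real rational roots.

Discriminant = 16, 2 distinct real rational roots


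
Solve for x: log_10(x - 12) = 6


Convert to exponential form: x - 12 = 10^6 = 1000000
x = 1000000 + 12 = 1000012
Check: log_10(1000012 - 12) = log_10(1000000) = log_10(1000000) = 6 ✓

x = 1000012


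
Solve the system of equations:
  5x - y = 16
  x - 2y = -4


Using Cramer's rule:
Determinant D = (5)(-2) - (1)(-1) = -10 + 1 = -9
Dx = (16)(-2) - (-4)(-1) = -32 - 4 = -36
Dy = (5)(-4) - (1)(16) = -20 - 16 = -36
x = Dx/D = -36/-9 = 4
y = Dy/D = -36/-9 = 4

x = 4, y = 4


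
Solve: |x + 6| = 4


An absolute value equation |expr| = 4 gives two cases:
Case 1: x + 6 = 4
  x = -2, so x = -2
Case 2: x + 6 = -4
  x = -10, so x = -10

x = -10, x = -2


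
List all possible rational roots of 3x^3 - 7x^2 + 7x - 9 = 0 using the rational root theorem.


Rational root theorem: possible roots are ±p/q where:
  p divides the constant term (-9): p ∈ {1, 3, 9}
  q divides the leading coefficient (3): q ∈ {1, 3}

All possible rational roots: -9, -3, -1, -1/3, 1/3, 1, 3, 9

-9, -3, -1, -1/3, 1/3, 1, 3, 9


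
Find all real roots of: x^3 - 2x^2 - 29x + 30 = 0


Let p(x) = x^3 - 2x^2 - 29x + 30. By the rational root theorem (leading coefficient 1), any rational root is an integer divisor of 30: try ±1, ±2, ... in turn.
Test x = 1: value = 0 ✓, so (x - 1) is a factor.
Synthetic division by (x - 1): bring down 1; 1(1) - 2 = -1; (-1)(1) - 29 = -30; (-30)(1) + 30 = 0 → quotient x^2 - x - 30, remainder 0.
Solve the quadratic x^2 - x - 30 = 0: discriminant = (-1)^2 - 4(1)(-30) = 1 + 120 = 121.
sqrt(121) = 11, so x = (1 ± 11)/2: x = 6 or x = -5.

x = -5, x = 1, x = 6


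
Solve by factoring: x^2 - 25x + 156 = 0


We need two numbers that multiply to 156 and add to -25.
Those numbers are -13 and -12 (since (-13) * (-12) = 156 and (-13) + (-12) = -25).
So x^2 - 25x + 156 = (x - 13)(x - 12) = 0
Setting each factor to zero: x = 13 or x = 12

x = 12, x = 13


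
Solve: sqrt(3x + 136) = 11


Square both sides: 3x + 136 = 11^2 = 121
3x = 121 - 136 = -15
x = -5
Check: sqrt(3*(-5) + 136) = sqrt(121) = 11 ✓

x = -5


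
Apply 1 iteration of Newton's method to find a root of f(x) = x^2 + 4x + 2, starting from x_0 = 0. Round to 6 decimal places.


Newton's method: x_(n+1) = x_n - f(x_n)/f'(x_n)
f(x) = x^2 + 4x + 2
f'(x) = 2x + 4

Iteration 1:
  f(0.000000) = 2.000000
  f'(0.000000) = 4.000000
  x_1 = 0.000000 - (2.000000)/(4.000000) = -0.500000

x_1 = -0.500000


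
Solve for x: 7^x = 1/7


Express both sides with the same base.
1/7 = 7^(-1)
Since the bases match: x = -1

x = -1


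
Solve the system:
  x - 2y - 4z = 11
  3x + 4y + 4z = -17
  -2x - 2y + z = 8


Using Cramer's rule. Expand each determinant along the first row.
D  = 1*[4*1 - 4*(-2)] - (-2)*[3*1 - 4*(-2)] + (-4)*[3*(-2) - 4*(-2)]
  = 1*(12) - (-2)*(11) + (-4)*(2) = 26
Dx = 11*[4*1 - 4*(-2)] - (-2)*[(-17)*1 - 4*8] + (-4)*[(-17)*(-2) - 4*8]
  = 11*(12) - (-2)*(-49) + (-4)*(2) = 26
Dy = 1*[(-17)*1 - 4*8] - 11*[3*1 - 4*(-2)] + (-4)*[3*8 - (-17)*(-2)]
  = 1*(-49) - 11*(11) + (-4)*(-10) = -130
Dz = 1*[4*8 - (-17)*(-2)] - (-2)*[3*8 - (-17)*(-2)] + 11*[3*(-2) - 4*(-2)]
  = 1*(-2) - (-2)*(-10) + 11*(2) = 0
x = Dx/D = 26/26 = 1, y = Dy/D = -130/26 = -5, z = Dz/D = 0/26 = 0
Check eq1: (1)(1) + (-2)(-5) + (-4)(0) = 11 = 11 ✓
Check eq2: (3)(1) + (4)(-5) + (4)(0) = -17 = -17 ✓
Check eq3: (-2)(1) + (-2)(-5) + (1)(0) = 8 = 8 ✓

x = 1, y = -5, z = 0


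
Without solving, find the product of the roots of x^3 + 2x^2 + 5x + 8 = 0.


By Vieta's formulas for x^3 + bx^2 + cx + d = 0:
  r1 + r2 + r3 = -b/a = -2
  r1*r2 + r1*r3 + r2*r3 = c/a = 5
  r1*r2*r3 = -d/a = -8


Product = -8


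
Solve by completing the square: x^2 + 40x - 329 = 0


Start: x^2 + 40x - 329 = 0
Move constant: x^2 + 40x = 329
Half of 40 is 20, squared is 400
Add 400 to both sides: x^2 + 40x + 400 = 729
(x + 20)^2 = 729
x + 20 = ±27
x = -20 + 27 = 7 or x = -20 - 27 = -47

x = -47, x = 7


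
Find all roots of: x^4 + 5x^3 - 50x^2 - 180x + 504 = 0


Let p(x) = x^4 + 5x^3 - 50x^2 - 180x + 504. By the rational root theorem (leading coefficient 1), any rational root is an integer divisor of 504: try ±1, ±2, ... in turn.
Test x = 1: value = 280 ≠ 0.
Test x = -1: value = 630 ≠ 0.
Test x = 2: value = 0 ✓, so (x - 2) is a factor.
Synthetic division by (x - 2): bring down 1; 1(2) + 5 = 7; 7(2) - 50 = -36; (-36)(2) - 180 = -252; (-252)(2) + 504 = 0 → quotient x^3 + 7x^2 - 36x - 252, remainder 0.
Continue with the quotient x^3 + 7x^2 - 36x - 252 (candidates must divide 252; re-test x = 2 first in case it repeats).
Test x = 2: value = -288 ≠ 0.
Test x = -2: value = -160 ≠ 0.
Test x = 3: value = -270 ≠ 0.
Test x = -3: value = -108 ≠ 0.
Test x = 4: value = -220 ≠ 0.
Test x = -4: value = -60 ≠ 0.
Test x = 6: value = 0 ✓, so (x - 6) is a factor.
Synthetic division by (x - 6): bring down 1; 1(6) + 7 = 13; 13(6) - 36 = 42; 42(6) - 252 = 0 → quotient x^2 + 13x + 42, remainder 0.
Solve the quadratic x^2 + 13x + 42 = 0: discriminant = 13^2 - 4(1)(42) = 169 - 168 = 1.
sqrt(1) = 1, so x = (-13 ± 1)/2: x = -6 or x = -7.
Collecting all roots found:

x = -7, x = -6, x = 2, x = 6


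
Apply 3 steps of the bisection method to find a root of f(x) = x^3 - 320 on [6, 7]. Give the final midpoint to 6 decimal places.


f(x) = x^3 - 320
f(6) = -104 < 0
f(7) = 23 > 0

Step 1: midpoint = (6.000000 + 7.000000)/2 = 6.500000
  f(6.500000) = -45.375000
  f(mid) < 0, so root is in [6.500000, 7.000000]

Step 2: midpoint = (6.500000 + 7.000000)/2 = 6.750000
  f(6.750000) = -12.453125
  f(mid) < 0, so root is in [6.750000, 7.000000]

Step 3: midpoint = (6.750000 + 7.000000)/2 = 6.875000
  f(6.875000) = 4.951172
  f(mid) > 0, so root is in [6.750000, 6.875000]

midpoint = 6.875000


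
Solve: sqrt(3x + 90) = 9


Square both sides: 3x + 90 = 9^2 = 81
3x = 81 - 90 = -9
x = -3
Check: sqrt(3*(-3) + 90) = sqrt(81) = 9 ✓

x = -3


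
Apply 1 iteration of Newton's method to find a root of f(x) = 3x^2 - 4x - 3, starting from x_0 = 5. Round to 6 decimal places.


Newton's method: x_(n+1) = x_n - f(x_n)/f'(x_n)
f(x) = 3x^2 - 4x - 3
f'(x) = 6x - 4

Iteration 1:
  f(5.000000) = 52.000000
  f'(5.000000) = 26.000000
  x_1 = 5.000000 - (52.000000)/(26.000000) = 3.000000

x_1 = 3.000000


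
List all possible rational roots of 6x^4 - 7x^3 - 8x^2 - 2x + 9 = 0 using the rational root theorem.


Rational root theorem: possible roots are ±p/q where:
  p divides the constant term (9): p ∈ {1, 3, 9}
  q divides the leading coefficient (6): q ∈ {1, 2, 3, 6}

All possible rational roots: -9, -9/2, -3, -3/2, -1, -1/2, -1/3, -1/6, 1/6, 1/3, 1/2, 1, 3/2, 3, 9/2, 9

-9, -9/2, -3, -3/2, -1, -1/2, -1/3, -1/6, 1/6, 1/3, 1/2, 1, 3/2, 3, 9/2, 9


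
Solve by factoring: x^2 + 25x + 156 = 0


We need two numbers that multiply to 156 and add to 25.
Those numbers are 13 and 12 (since 13 * 12 = 156 and 13 + 12 = 25).
So x^2 + 25x + 156 = (x + 13)(x + 12) = 0
Setting each factor to zero: x = -13 or x = -12

x = -13, x = -12


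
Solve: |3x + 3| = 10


An absolute value equation |expr| = 10 gives two cases:
Case 1: 3x + 3 = 10
  3x = 7, so x = 7/3
Case 2: 3x + 3 = -10
  3x = -13, so x = -13/3

x = -13/3, x = 7/3


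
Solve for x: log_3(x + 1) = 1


Convert to exponential form: x + 1 = 3^1 = 3
x = 3 - 1 = 2
Check: log_3(2 + 1) = log_3(3) = log_3(3) = 1 ✓

x = 2


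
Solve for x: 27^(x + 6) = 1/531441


Express both sides with the same base.
1/531441 = 27^(-4)
Since the bases match, equate exponents: x + 6 = -4
So x = -4 - (6) = -10

x = -10


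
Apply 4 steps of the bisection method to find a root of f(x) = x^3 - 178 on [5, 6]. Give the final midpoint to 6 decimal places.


f(x) = x^3 - 178
f(5) = -53 < 0
f(6) = 38 > 0

Step 1: midpoint = (5.000000 + 6.000000)/2 = 5.500000
  f(5.500000) = -11.625000
  f(mid) < 0, so root is in [5.500000, 6.000000]

Step 2: midpoint = (5.500000 + 6.000000)/2 = 5.750000
  f(5.750000) = 12.109375
  f(mid) > 0, so root is in [5.500000, 5.750000]

Step 3: midpoint = (5.500000 + 5.750000)/2 = 5.625000
  f(5.625000) = -0.021484
  f(mid) < 0, so root is in [5.625000, 5.750000]

Step 4: midpoint = (5.625000 + 5.750000)/2 = 5.687500
  f(5.687500) = 5.977295
  f(mid) > 0, so root is in [5.625000, 5.687500]

midpoint = 5.687500


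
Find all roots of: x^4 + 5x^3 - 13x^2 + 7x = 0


The constant term is 0, so x = 0 is a root. Factor out x:
  x^3 + 5x^2 - 13x + 7 = 0
Let p(x) = x^3 + 5x^2 - 13x + 7. By the rational root theorem (leading coefficient 1), any rational root is an integer divisor of 7: try ±1, ±2, ... in turn.
Test x = 1: value = 0 ✓, so (x - 1) is a factor.
Synthetic division by (x - 1): bring down 1; 1(1) + 5 = 6; 6(1) - 13 = -7; (-7)(1) + 7 = 0 → quotient x^2 + 6x - 7, remainder 0.
Solve the quadratic x^2 + 6x - 7 = 0: discriminant = 6^2 - 4(1)(-7) = 36 + 28 = 64.
sqrt(64) = 8, so x = (-6 ± 8)/2: x = 1 or x = -7.
Collecting all roots found:

x = -7, x = 0, x = 1 (multiplicity 2)


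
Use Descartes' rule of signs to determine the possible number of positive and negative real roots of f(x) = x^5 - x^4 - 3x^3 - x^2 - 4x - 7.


Descartes' rule of signs:

For positive roots, count sign changes in f(x) = x^5 - x^4 - 3x^3 - x^2 - 4x - 7:
Signs of coefficients: +, -, -, -, -, -
Number of sign changes: 1
Possible positive real roots: 1

For negative roots, examine f(-x) = -x^5 - x^4 + 3x^3 - x^2 + 4x - 7:
Signs of coefficients: -, -, +, -, +, -
Number of sign changes: 4
Possible negative real roots: 4, 2, 0

Positive roots: 1; Negative roots: 4 or 2 or 0


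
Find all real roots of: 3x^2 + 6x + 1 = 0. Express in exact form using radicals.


Using the quadratic formula: x = (-b ± sqrt(b^2 - 4ac)) / (2a)
Here a = 3, b = 6, c = 1
Discriminant = b^2 - 4ac = 6^2 - 4(3)(1) = 36 - 12 = 24
Since discriminant = 24 > 0, there are two real roots.
x = (-6 ± 2*sqrt(6)) / 6
Simplifying: x = (-3 ± sqrt(6)) / 3
Numerically: x ≈ -0.1835 or x ≈ -1.8165

x = (-3 + sqrt(6)) / 3 or x = (-3 - sqrt(6)) / 3


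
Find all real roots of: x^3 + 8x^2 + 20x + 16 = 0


Let p(x) = x^3 + 8x^2 + 20x + 16. By the rational root theorem (leading coefficient 1), any rational root is an integer divisor of 16: try ±1, ±2, ... in turn.
Test x = 1: value = 45 ≠ 0.
Test x = -1: value = 3 ≠ 0.
Test x = 2: value = 96 ≠ 0.
Test x = -2: value = 0 ✓, so (x + 2) is a factor.
Synthetic division by (x + 2): bring down 1; 1(-2) + 8 = 6; 6(-2) + 20 = 8; 8(-2) + 16 = 0 → quotient x^2 + 6x + 8, remainder 0.
Solve the quadratic x^2 + 6x + 8 = 0: discriminant = 6^2 - 4(1)(8) = 36 - 32 = 4.
sqrt(4) = 2, so x = (-6 ± 2)/2: x = -2 or x = -4.

x = -4, x = -2 (multiplicity 2)


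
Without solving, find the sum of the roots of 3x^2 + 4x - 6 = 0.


By Vieta's formulas for ax^2 + bx + c = 0:
  Sum of roots = -b/a
  Product of roots = c/a

Here a = 3, b = 4, c = -6
Sum = -(4)/3 = -4/3
Product = -6/3 = -2

Sum = -4/3


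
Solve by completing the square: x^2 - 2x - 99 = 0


Start: x^2 - 2x - 99 = 0
Move constant: x^2 - 2x = 99
Half of -2 is -1, squared is 1
Add 1 to both sides: x^2 - 2x + 1 = 100
(x - 1)^2 = 100
x - 1 = ±10
x = 1 + 10 = 11 or x = 1 - 10 = -9

x = -9, x = 11


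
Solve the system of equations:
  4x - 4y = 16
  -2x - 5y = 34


Using Cramer's rule:
Determinant D = (4)(-5) - (-2)(-4) = -20 - 8 = -28
Dx = (16)(-5) - (34)(-4) = -80 + 136 = 56
Dy = (4)(34) - (-2)(16) = 136 + 32 = 168
x = Dx/D = 56/-28 = -2
y = Dy/D = 168/-28 = -6

x = -2, y = -6


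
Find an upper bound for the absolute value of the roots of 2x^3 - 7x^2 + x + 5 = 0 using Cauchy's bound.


Cauchy's bound: all roots r satisfy |r| <= 1 + max(|a_i/a_n|) for i = 0,...,n-1
where a_n is the leading coefficient.

Coefficients: [2, -7, 1, 5]
Leading coefficient a_n = 2
Ratios |a_i/a_n|: 7/2, 1/2, 5/2
Maximum ratio: 7/2
Cauchy's bound: |r| <= 1 + 7/2 = 9/2

Upper bound = 9/2


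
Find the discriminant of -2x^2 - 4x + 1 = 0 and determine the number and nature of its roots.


For ax^2 + bx + c = 0, discriminant D = b^2 - 4ac
Here a = -2, b = -4, c = 1
D = (-4)^2 - 4(-2)(1) = 16 + 8 = 24

D = 24 > 0 but not a perfect square
The equation has 2 distinct real irrational roots.

Discriminant = 24, 2 distinct real irrational roots


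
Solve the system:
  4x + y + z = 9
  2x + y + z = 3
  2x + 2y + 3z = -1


Using Cramer's rule. Expand each determinant along the first row.
D  = 4*[1*3 - 1*2] - 1*[2*3 - 1*2] + 1*[2*2 - 1*2]
  = 4*(1) - 1*(4) + 1*(2) = 2
Dx = 9*[1*3 - 1*2] - 1*[3*3 - 1*(-1)] + 1*[3*2 - 1*(-1)]
  = 9*(1) - 1*(10) + 1*(7) = 6
Dy = 4*[3*3 - 1*(-1)] - 9*[2*3 - 1*2] + 1*[2*(-1) - 3*2]
  = 4*(10) - 9*(4) + 1*(-8) = -4
Dz = 4*[1*(-1) - 3*2] - 1*[2*(-1) - 3*2] + 9*[2*2 - 1*2]
  = 4*(-7) - 1*(-8) + 9*(2) = -2
x = Dx/D = 6/2 = 3, y = Dy/D = -4/2 = -2, z = Dz/D = -2/2 = -1
Check eq1: (4)(3) + (1)(-2) + (1)(-1) = 9 = 9 ✓
Check eq2: (2)(3) + (1)(-2) + (1)(-1) = 3 = 3 ✓
Check eq3: (2)(3) + (2)(-2) + (3)(-1) = -1 = -1 ✓

x = 3, y = -2, z = -1


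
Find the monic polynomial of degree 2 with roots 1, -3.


A monic polynomial with roots 1, -3 is:
p(x) = (x - 1)(x + 3)
After multiplying by (x - 1): x - 1
After multiplying by (x + 3): x^2 + 2x - 3

x^2 + 2x - 3


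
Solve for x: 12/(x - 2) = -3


Multiply both sides by (x - 2): 12 = -3(x - 2)
Distribute: 12 = -3x + 6
-3x = 12 - 6 = 6
x = -2

x = -2


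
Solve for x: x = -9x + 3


Starting with: x = -9x + 3
Move all x terms to left: (1 + 9)x = 3 - 0
Simplify: 10x = 3
Divide both sides by 10: x = 3/10

x = 3/10


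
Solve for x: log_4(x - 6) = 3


Convert to exponential form: x - 6 = 4^3 = 64
x = 64 + 6 = 70
Check: log_4(70 - 6) = log_4(64) = log_4(64) = 3 ✓

x = 70


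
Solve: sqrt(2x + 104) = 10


Square both sides: 2x + 104 = 10^2 = 100
2x = 100 - 104 = -4
x = -2
Check: sqrt(2*(-2) + 104) = sqrt(100) = 10 ✓

x = -2


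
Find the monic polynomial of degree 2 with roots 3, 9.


A monic polynomial with roots 3, 9 is:
p(x) = (x - 3)(x - 9)
After multiplying by (x - 3): x - 3
After multiplying by (x - 9): x^2 - 12x + 27

x^2 - 12x + 27


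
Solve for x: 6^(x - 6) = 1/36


Express both sides with the same base.
1/36 = 6^(-2)
Since the bases match, equate exponents: x - 6 = -2
So x = -2 - (-6) = 4

x = 4


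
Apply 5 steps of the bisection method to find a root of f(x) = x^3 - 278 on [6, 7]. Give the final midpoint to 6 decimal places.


f(x) = x^3 - 278
f(6) = -62 < 0
f(7) = 65 > 0

Step 1: midpoint = (6.000000 + 7.000000)/2 = 6.500000
  f(6.500000) = -3.375000
  f(mid) < 0, so root is in [6.500000, 7.000000]

Step 2: midpoint = (6.500000 + 7.000000)/2 = 6.750000
  f(6.750000) = 29.546875
  f(mid) > 0, so root is in [6.500000, 6.750000]

Step 3: midpoint = (6.500000 + 6.750000)/2 = 6.625000
  f(6.625000) = 12.775391
  f(mid) > 0, so root is in [6.500000, 6.625000]

Step 4: midpoint = (6.500000 + 6.625000)/2 = 6.562500
  f(6.562500) = 4.623291
  f(mid) > 0, so root is in [6.500000, 6.562500]

Step 5: midpoint = (6.500000 + 6.562500)/2 = 6.531250
  f(6.531250) = 0.605011
  f(mid) > 0, so root is in [6.500000, 6.531250]

midpoint = 6.531250
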